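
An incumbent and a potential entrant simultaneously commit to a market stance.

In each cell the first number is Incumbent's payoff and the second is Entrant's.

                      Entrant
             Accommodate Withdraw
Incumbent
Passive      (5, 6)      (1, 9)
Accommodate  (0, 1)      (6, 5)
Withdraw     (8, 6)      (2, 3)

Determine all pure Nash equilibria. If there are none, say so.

The pure Nash equilibria are (Accommodate, Withdraw) and (Withdraw, Accommodate).

Incumbent against Accommodate: payoffs 5, 0, 8 → best response Withdraw.
Incumbent against Withdraw: payoffs 1, 6, 2 → best response Accommodate.
Entrant against Passive: payoffs 6, 9 → best response Withdraw.
Entrant against Accommodate: payoffs 1, 5 → best response Withdraw.
Entrant against Withdraw: payoffs 6, 3 → best response Accommodate.
Mutual best responses: (Accommodate, Withdraw); (Withdraw, Accommodate).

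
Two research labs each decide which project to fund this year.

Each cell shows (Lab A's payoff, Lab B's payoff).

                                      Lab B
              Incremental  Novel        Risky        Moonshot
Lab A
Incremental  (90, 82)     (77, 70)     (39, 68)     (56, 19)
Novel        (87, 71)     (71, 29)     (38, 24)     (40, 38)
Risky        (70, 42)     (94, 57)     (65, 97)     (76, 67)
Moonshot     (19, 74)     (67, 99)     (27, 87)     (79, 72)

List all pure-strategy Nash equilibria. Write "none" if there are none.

(Incremental, Incremental): Lab A gets 90, best alternative 87; Lab B gets 82, best alternative 70. No profitable deviation — NE.
(Incremental, Novel): Lab A can switch to Risky (77 → 94). Not NE.
(Incremental, Risky): Lab A can switch to Risky (39 → 65). Not NE.
(Incremental, Moonshot): Lab A can switch to Risky (56 → 76). Not NE.
(Novel, Incremental): Lab A can switch to Incremental (87 → 90). Not NE.
(Novel, Novel): Lab A can switch to Incremental (71 → 77). Not NE.
(Novel, Risky): Lab A can switch to Incremental (38 → 39). Not NE.
(Novel, Moonshot): Lab A can switch to Incremental (40 → 56). Not NE.
(Risky, Incremental): Lab A can switch to Incremental (70 → 90). Not NE.
(Risky, Risky): Lab A gets 65, best alternative 39; Lab B gets 97, best alternative 67. No profitable deviation — NE.
(The remaining 6 profiles each have a profitable deviation by the same check.)

(Incremental, Incremental); (Risky, Risky)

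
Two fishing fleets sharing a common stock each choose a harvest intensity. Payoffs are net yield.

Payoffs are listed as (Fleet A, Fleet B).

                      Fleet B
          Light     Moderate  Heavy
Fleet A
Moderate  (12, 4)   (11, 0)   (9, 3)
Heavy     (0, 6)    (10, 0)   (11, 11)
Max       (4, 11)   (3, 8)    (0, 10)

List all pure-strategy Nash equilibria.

Pure-strategy Nash equilibria: (Moderate, Light) and (Heavy, Heavy)

(Moderate, Light): Fleet A gets 12, best alternative 4; Fleet B gets 4, best alternative 3. No profitable deviation — NE.
(Moderate, Moderate): Fleet B can switch to Light (0 → 4). Not NE.
(Moderate, Heavy): Fleet A can switch to Heavy (9 → 11). Not NE.
(Heavy, Light): Fleet A can switch to Moderate (0 → 12). Not NE.
(Heavy, Moderate): Fleet A can switch to Moderate (10 → 11). Not NE.
(Heavy, Heavy): Fleet A gets 11, best alternative 9; Fleet B gets 11, best alternative 6. No profitable deviation — NE.
(Max, Light): Fleet A can switch to Moderate (4 → 12). Not NE.
(Max, Moderate): Fleet A can switch to Moderate (3 → 11). Not NE.
(Max, Heavy): Fleet A can switch to Moderate (0 → 9). Not NE.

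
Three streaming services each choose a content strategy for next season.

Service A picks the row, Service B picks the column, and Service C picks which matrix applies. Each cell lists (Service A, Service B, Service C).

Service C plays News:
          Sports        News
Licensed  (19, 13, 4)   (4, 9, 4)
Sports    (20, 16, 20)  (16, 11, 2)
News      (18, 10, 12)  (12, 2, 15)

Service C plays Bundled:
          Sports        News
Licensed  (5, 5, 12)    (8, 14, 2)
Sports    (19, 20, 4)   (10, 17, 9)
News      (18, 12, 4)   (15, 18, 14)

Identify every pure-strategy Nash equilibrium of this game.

For each player, find the best response to each opponent profile; mutual best responses are the pure NE.
Service A against (Sports, News): payoffs 19, 20, 18 → best response Sports.
Service A against (Sports, Bundled): payoffs 5, 19, 18 → best response Sports.
Service A against (News, News): payoffs 4, 16, 12 → best response Sports.
Service A against (News, Bundled): payoffs 8, 10, 15 → best response News.
Service B against (Licensed, News): payoffs 13, 9 → best response Sports.
Service B against (Licensed, Bundled): payoffs 5, 14 → best response News.
Service B against (Sports, News): payoffs 16, 11 → best response Sports.
Service B against (Sports, Bundled): payoffs 20, 17 → best response Sports.
Service B against (News, News): payoffs 10, 2 → best response Sports.
Service B against (News, Bundled): payoffs 12, 18 → best response News.
Service C against (Licensed, Sports): payoffs 4, 12 → best response Bundled.
Service C against (Licensed, News): payoffs 4, 2 → best response News.
Service C against (Sports, Sports): payoffs 20, 4 → best response News.
Service C against (Sports, News): payoffs 2, 9 → best response Bundled.
Service C against (News, Sports): payoffs 12, 4 → best response News.
Service C against (News, News): payoffs 15, 14 → best response News.
Mutual best responses: (Sports, Sports, News).

The unique pure-strategy Nash equilibrium is (Sports, Sports, News).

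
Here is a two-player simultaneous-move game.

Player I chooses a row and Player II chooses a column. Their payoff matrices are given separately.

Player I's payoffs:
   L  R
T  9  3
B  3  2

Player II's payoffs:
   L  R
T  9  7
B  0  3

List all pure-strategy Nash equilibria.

Pure NE: (T, L)

(T, L): Player I gets 9, best alternative 3; Player II gets 9, best alternative 7. No profitable deviation — NE.
(T, R): Player II can switch to L (7 → 9). Not NE.
(B, L): Player I can switch to T (3 → 9). Not NE.
(B, R): Player I can switch to T (2 → 3). Not NE.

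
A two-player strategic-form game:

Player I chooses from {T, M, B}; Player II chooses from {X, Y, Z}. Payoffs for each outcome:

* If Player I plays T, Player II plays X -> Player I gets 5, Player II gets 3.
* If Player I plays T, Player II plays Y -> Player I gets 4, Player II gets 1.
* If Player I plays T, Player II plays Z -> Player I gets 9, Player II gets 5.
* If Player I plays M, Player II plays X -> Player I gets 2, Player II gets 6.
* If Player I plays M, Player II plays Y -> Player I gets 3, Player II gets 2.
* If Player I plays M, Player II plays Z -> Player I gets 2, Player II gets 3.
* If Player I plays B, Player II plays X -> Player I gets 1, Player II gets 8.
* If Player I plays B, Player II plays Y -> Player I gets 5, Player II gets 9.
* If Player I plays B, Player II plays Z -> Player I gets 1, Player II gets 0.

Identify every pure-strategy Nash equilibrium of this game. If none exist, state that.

For each player, find the best response to each opponent profile; mutual best responses are the pure NE.
Player I against X: payoffs 5, 2, 1 → best response T.
Player I against Y: payoffs 4, 3, 5 → best response B.
Player I against Z: payoffs 9, 2, 1 → best response T.
Player II against T: payoffs 3, 1, 5 → best response Z.
Player II against M: payoffs 6, 2, 3 → best response X.
Player II against B: payoffs 8, 9, 0 → best response Y.
Mutual best responses: (T, Z); (B, Y).

(T, Z) and (B, Y)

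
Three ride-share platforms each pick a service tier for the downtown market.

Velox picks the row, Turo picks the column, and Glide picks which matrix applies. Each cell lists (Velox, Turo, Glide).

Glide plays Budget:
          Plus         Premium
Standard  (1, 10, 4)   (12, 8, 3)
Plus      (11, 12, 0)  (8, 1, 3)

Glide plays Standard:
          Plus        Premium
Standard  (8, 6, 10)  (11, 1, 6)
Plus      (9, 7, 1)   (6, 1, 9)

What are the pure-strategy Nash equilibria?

The unique pure-strategy Nash equilibrium is (Plus, Plus, Standard).

Velox against (Plus, Budget): payoffs 1, 11 → best response Plus.
Velox against (Plus, Standard): payoffs 8, 9 → best response Plus.
Velox against (Premium, Budget): payoffs 12, 8 → best response Standard.
Velox against (Premium, Standard): payoffs 11, 6 → best response Standard.
Turo against (Standard, Budget): payoffs 10, 8 → best response Plus.
Turo against (Standard, Standard): payoffs 6, 1 → best response Plus.
Turo against (Plus, Budget): payoffs 12, 1 → best response Plus.
Turo against (Plus, Standard): payoffs 7, 1 → best response Plus.
Glide against (Standard, Plus): payoffs 4, 10 → best response Standard.
Glide against (Standard, Premium): payoffs 3, 6 → best response Standard.
Glide against (Plus, Plus): payoffs 0, 1 → best response Standard.
Glide against (Plus, Premium): payoffs 3, 9 → best response Standard.
Mutual best responses: (Plus, Plus, Standard).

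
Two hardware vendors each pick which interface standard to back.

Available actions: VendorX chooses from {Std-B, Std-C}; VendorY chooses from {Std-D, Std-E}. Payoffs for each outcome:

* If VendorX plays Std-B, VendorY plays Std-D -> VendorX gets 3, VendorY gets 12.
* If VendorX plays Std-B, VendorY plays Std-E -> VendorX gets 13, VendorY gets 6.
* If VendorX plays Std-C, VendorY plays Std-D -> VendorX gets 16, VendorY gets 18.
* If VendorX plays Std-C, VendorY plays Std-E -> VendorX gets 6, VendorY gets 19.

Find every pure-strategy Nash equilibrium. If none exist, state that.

VendorX against Std-D: payoffs 3, 16 → best response Std-C.
VendorX against Std-E: payoffs 13, 6 → best response Std-B.
VendorY against Std-B: payoffs 12, 6 → best response Std-D.
VendorY against Std-C: payoffs 18, 19 → best response Std-E.
No profile is a mutual best response for all players.

none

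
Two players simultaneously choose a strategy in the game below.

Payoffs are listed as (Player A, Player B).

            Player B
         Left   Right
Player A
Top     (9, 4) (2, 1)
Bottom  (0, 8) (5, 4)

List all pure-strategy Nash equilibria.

Player A against Left: payoffs 9, 0 → best response Top.
Player A against Right: payoffs 2, 5 → best response Bottom.
Player B against Top: payoffs 4, 1 → best response Left.
Player B against Bottom: payoffs 8, 4 → best response Left.
Mutual best responses: (Top, Left).

The unique pure-strategy Nash equilibrium is (Top, Left).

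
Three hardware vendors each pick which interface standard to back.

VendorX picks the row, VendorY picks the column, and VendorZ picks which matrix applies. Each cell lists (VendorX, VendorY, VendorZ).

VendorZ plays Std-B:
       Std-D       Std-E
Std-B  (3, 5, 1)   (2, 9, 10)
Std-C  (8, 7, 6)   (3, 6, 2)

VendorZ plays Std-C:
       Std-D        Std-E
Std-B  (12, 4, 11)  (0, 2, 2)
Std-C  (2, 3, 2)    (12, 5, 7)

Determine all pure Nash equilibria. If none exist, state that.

(Std-B, Std-D, Std-C), (Std-C, Std-D, Std-B), (Std-C, Std-E, Std-C)

VendorX against (Std-D, Std-B): payoffs 3, 8 → best response Std-C.
VendorX against (Std-D, Std-C): payoffs 12, 2 → best response Std-B.
VendorX against (Std-E, Std-B): payoffs 2, 3 → best response Std-C.
VendorX against (Std-E, Std-C): payoffs 0, 12 → best response Std-C.
VendorY against (Std-B, Std-B): payoffs 5, 9 → best response Std-E.
VendorY against (Std-B, Std-C): payoffs 4, 2 → best response Std-D.
VendorY against (Std-C, Std-B): payoffs 7, 6 → best response Std-D.
VendorY against (Std-C, Std-C): payoffs 3, 5 → best response Std-E.
VendorZ against (Std-B, Std-D): payoffs 1, 11 → best response Std-C.
VendorZ against (Std-B, Std-E): payoffs 10, 2 → best response Std-B.
VendorZ against (Std-C, Std-D): payoffs 6, 2 → best response Std-B.
VendorZ against (Std-C, Std-E): payoffs 2, 7 → best response Std-C.
Mutual best responses: (Std-B, Std-D, Std-C); (Std-C, Std-D, Std-B); (Std-C, Std-E, Std-C).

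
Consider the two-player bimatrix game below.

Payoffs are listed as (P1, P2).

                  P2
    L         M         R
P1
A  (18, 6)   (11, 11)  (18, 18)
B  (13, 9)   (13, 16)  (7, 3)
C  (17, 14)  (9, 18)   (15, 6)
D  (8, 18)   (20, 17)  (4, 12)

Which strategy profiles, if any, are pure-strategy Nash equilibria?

Check each profile: it is a Nash equilibrium iff no player can strictly gain by switching unilaterally.
(A, L): P2 can switch to M (6 → 11). Not NE.
(A, M): P1 can switch to B (11 → 13). Not NE.
(A, R): P1 gets 18, best alternative 15; P2 gets 18, best alternative 11. No profitable deviation — NE.
(B, L): P1 can switch to A (13 → 18). Not NE.
(B, M): P1 can switch to D (13 → 20). Not NE.
(B, R): P1 can switch to A (7 → 18). Not NE.
(C, L): P1 can switch to A (17 → 18). Not NE.
(The remaining 5 profiles each have a profitable deviation by the same check.)

(A, R)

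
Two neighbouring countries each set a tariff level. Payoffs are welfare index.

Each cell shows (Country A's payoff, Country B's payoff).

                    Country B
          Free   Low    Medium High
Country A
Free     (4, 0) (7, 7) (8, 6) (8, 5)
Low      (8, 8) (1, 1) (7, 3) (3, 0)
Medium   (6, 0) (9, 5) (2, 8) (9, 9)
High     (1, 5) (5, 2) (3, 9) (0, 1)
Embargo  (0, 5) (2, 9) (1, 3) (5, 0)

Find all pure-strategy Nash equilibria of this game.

Pure-strategy Nash equilibria: (Low, Free) and (Medium, High)

For each player, find the best response to each opponent profile; mutual best responses are the pure NE.
Country A against Free: payoffs 4, 8, 6, 1, 0 → best response Low.
Country A against Low: payoffs 7, 1, 9, 5, 2 → best response Medium.
Country A against Medium: payoffs 8, 7, 2, 3, 1 → best response Free.
Country A against High: payoffs 8, 3, 9, 0, 5 → best response Medium.
Country B against Free: payoffs 0, 7, 6, 5 → best response Low.
Country B against Low: payoffs 8, 1, 3, 0 → best response Free.
Country B against Medium: payoffs 0, 5, 8, 9 → best response High.
Country B against High: payoffs 5, 2, 9, 1 → best response Medium.
Country B against Embargo: payoffs 5, 9, 3, 0 → best response Low.
Mutual best responses: (Low, Free); (Medium, High).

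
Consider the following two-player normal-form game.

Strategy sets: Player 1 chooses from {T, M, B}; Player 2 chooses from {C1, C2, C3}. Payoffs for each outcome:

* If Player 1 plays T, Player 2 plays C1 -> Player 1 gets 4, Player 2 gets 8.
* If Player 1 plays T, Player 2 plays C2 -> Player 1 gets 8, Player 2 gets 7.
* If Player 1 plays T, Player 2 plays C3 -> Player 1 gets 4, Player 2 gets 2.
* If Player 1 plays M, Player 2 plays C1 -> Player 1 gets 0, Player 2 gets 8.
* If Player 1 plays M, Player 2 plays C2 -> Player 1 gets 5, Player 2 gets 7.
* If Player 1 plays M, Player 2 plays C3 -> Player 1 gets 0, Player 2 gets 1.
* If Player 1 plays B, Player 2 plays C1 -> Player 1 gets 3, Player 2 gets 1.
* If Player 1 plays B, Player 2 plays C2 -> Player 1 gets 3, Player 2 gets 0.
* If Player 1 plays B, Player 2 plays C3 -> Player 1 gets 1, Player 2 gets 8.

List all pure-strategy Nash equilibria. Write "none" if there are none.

(T, C1)

Player 1 against C1: payoffs 4, 0, 3 → best response T.
Player 1 against C2: payoffs 8, 5, 3 → best response T.
Player 1 against C3: payoffs 4, 0, 1 → best response T.
Player 2 against T: payoffs 8, 7, 2 → best response C1.
Player 2 against M: payoffs 8, 7, 1 → best response C1.
Player 2 against B: payoffs 1, 0, 8 → best response C3.
Mutual best responses: (T, C1).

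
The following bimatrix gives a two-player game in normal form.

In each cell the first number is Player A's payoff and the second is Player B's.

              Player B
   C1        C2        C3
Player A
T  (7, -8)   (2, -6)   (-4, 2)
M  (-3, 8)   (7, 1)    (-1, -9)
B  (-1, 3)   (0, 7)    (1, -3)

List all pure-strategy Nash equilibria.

none

Player A against C1: payoffs 7, -3, -1 → best response T.
Player A against C2: payoffs 2, 7, 0 → best response M.
Player A against C3: payoffs -4, -1, 1 → best response B.
Player B against T: payoffs -8, -6, 2 → best response C3.
Player B against M: payoffs 8, 1, -9 → best response C1.
Player B against B: payoffs 3, 7, -3 → best response C2.
No profile is a mutual best response for all players.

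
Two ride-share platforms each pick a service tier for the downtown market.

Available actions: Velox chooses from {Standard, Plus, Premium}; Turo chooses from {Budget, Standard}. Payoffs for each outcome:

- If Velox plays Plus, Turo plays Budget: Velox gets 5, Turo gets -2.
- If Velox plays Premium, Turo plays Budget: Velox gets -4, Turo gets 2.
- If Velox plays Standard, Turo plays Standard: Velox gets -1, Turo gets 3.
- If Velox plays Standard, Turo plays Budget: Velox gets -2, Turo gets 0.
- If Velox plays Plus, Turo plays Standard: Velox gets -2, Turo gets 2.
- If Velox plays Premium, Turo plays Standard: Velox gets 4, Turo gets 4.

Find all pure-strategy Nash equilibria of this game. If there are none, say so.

Mark each player's best response to every combination of opponents' strategies; a profile where every player is best-responding is a pure Nash equilibrium.
Velox against Budget: payoffs -2, 5, -4 → best response Plus.
Velox against Standard: payoffs -1, -2, 4 → best response Premium.
Turo against Standard: payoffs 0, 3 → best response Standard.
Turo against Plus: payoffs -2, 2 → best response Standard.
Turo against Premium: payoffs 2, 4 → best response Standard.
Mutual best responses: (Premium, Standard).

The unique pure-strategy Nash equilibrium is (Premium, Standard).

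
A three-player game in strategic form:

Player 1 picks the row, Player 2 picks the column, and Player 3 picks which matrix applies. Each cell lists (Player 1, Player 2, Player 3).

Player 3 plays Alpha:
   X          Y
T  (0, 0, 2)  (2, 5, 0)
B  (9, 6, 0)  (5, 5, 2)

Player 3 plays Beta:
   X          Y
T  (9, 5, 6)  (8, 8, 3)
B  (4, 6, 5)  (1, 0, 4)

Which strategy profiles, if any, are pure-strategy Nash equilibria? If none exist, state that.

(T, Y, Beta)

Player 1 against (X, Alpha): payoffs 0, 9 → best response B.
Player 1 against (X, Beta): payoffs 9, 4 → best response T.
Player 1 against (Y, Alpha): payoffs 2, 5 → best response B.
Player 1 against (Y, Beta): payoffs 8, 1 → best response T.
Player 2 against (T, Alpha): payoffs 0, 5 → best response Y.
Player 2 against (T, Beta): payoffs 5, 8 → best response Y.
Player 2 against (B, Alpha): payoffs 6, 5 → best response X.
Player 2 against (B, Beta): payoffs 6, 0 → best response X.
Player 3 against (T, X): payoffs 2, 6 → best response Beta.
Player 3 against (T, Y): payoffs 0, 3 → best response Beta.
Player 3 against (B, X): payoffs 0, 5 → best response Beta.
Player 3 against (B, Y): payoffs 2, 4 → best response Beta.
Mutual best responses: (T, Y, Beta).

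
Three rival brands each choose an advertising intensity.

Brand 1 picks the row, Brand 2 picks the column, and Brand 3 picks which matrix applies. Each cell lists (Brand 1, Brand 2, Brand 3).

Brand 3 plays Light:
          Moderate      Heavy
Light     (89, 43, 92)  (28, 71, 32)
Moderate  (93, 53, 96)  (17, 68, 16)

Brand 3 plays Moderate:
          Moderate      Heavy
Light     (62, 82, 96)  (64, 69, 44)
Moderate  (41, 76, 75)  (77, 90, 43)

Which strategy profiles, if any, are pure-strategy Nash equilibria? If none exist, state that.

(Light, Moderate, Moderate) and (Moderate, Heavy, Moderate)

For each strategy profile, look for a profitable unilateral deviation.
(Light, Moderate, Light): Brand 1 can switch to Moderate (89 → 93). Not NE.
(Light, Moderate, Moderate): Brand 1 gets 62, best alternative 41; Brand 2 gets 82, best alternative 69; Brand 3 gets 96, best alternative 92. No profitable deviation — NE.
(Light, Heavy, Light): Brand 3 can switch to Moderate (32 → 44). Not NE.
(Light, Heavy, Moderate): Brand 1 can switch to Moderate (64 → 77). Not NE.
(Moderate, Moderate, Light): Brand 2 can switch to Heavy (53 → 68). Not NE.
(Moderate, Moderate, Moderate): Brand 1 can switch to Light (41 → 62). Not NE.
(Moderate, Heavy, Light): Brand 1 can switch to Light (17 → 28). Not NE.
(Moderate, Heavy, Moderate): Brand 1 gets 77, best alternative 64; Brand 2 gets 90, best alternative 76; Brand 3 gets 43, best alternative 16. No profitable deviation — NE.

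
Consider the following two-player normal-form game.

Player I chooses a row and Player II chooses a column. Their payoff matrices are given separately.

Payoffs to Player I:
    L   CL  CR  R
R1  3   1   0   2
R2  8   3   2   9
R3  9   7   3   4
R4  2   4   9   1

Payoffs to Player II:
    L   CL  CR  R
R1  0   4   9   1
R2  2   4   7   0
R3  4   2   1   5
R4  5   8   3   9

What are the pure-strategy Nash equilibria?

Mark each player's best response to every combination of opponents' strategies; a profile where every player is best-responding is a pure Nash equilibrium.
Player I against L: payoffs 3, 8, 9, 2 → best response R3.
Player I against CL: payoffs 1, 3, 7, 4 → best response R3.
Player I against CR: payoffs 0, 2, 3, 9 → best response R4.
Player I against R: payoffs 2, 9, 4, 1 → best response R2.
Player II against R1: payoffs 0, 4, 9, 1 → best response CR.
Player II against R2: payoffs 2, 4, 7, 0 → best response CR.
Player II against R3: payoffs 4, 2, 1, 5 → best response R.
Player II against R4: payoffs 5, 8, 3, 9 → best response R.
No profile is a mutual best response for all players.

none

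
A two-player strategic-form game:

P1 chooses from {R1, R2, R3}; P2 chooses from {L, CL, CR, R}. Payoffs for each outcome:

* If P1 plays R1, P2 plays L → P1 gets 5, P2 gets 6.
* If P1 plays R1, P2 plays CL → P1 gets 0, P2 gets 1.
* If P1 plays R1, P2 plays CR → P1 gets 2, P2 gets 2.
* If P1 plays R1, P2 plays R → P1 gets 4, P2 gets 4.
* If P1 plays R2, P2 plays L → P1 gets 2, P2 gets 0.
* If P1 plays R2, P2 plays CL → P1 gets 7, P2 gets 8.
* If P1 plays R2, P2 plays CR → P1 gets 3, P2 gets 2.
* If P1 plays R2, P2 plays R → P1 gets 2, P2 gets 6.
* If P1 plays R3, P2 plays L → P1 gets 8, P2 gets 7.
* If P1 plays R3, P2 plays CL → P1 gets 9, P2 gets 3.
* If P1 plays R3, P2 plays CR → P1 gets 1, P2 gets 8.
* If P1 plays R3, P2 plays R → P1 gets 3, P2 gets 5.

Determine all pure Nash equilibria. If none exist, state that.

P1 against L: payoffs 5, 2, 8 → best response R3.
P1 against CL: payoffs 0, 7, 9 → best response R3.
P1 against CR: payoffs 2, 3, 1 → best response R2.
P1 against R: payoffs 4, 2, 3 → best response R1.
P2 against R1: payoffs 6, 1, 2, 4 → best response L.
P2 against R2: payoffs 0, 8, 2, 6 → best response CL.
P2 against R3: payoffs 7, 3, 8, 5 → best response CR.
No profile is a mutual best response for all players.

No pure-strategy Nash equilibrium.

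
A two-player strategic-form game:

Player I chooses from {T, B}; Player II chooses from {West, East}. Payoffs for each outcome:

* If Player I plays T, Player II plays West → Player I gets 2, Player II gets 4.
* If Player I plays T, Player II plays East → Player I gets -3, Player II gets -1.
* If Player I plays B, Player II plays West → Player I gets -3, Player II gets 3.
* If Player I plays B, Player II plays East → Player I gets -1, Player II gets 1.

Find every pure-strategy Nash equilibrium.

(T, West): Player I gets 2, best alternative -3; Player II gets 4, best alternative -1. No profitable deviation — NE.
(T, East): Player I can switch to B (-3 → -1). Not NE.
(B, West): Player I can switch to T (-3 → 2). Not NE.
(B, East): Player II can switch to West (1 → 3). Not NE.

(T, West)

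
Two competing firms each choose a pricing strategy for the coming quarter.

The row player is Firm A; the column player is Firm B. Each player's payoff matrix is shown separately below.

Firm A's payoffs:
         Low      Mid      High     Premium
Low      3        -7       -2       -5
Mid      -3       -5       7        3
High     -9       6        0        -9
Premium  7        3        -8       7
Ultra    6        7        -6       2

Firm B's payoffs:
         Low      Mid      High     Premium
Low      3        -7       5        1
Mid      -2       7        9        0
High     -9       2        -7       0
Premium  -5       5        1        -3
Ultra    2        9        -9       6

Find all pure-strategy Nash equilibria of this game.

The pure Nash equilibria are (Mid, High); (Ultra, Mid).

Firm A against Low: payoffs 3, -3, -9, 7, 6 → best response Premium.
Firm A against Mid: payoffs -7, -5, 6, 3, 7 → best response Ultra.
Firm A against High: payoffs -2, 7, 0, -8, -6 → best response Mid.
Firm A against Premium: payoffs -5, 3, -9, 7, 2 → best response Premium.
Firm B against Low: payoffs 3, -7, 5, 1 → best response High.
Firm B against Mid: payoffs -2, 7, 9, 0 → best response High.
Firm B against High: payoffs -9, 2, -7, 0 → best response Mid.
Firm B against Premium: payoffs -5, 5, 1, -3 → best response Mid.
Firm B against Ultra: payoffs 2, 9, -9, 6 → best response Mid.
Mutual best responses: (Mid, High); (Ultra, Mid).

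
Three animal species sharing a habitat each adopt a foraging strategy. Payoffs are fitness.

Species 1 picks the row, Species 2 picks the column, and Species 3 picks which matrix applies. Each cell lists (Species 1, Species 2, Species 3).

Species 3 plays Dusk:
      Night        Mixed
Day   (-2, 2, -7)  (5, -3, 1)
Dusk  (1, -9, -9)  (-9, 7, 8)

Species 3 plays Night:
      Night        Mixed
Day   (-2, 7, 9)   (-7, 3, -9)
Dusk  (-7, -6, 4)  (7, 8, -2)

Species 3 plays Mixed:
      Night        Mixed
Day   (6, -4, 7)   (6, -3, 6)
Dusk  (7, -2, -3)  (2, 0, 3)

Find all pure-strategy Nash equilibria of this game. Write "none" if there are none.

(Day, Night, Dusk): Species 1 can switch to Dusk (-2 → 1). Not NE.
(Day, Night, Night): Species 1 gets -2, best alternative -7; Species 2 gets 7, best alternative 3; Species 3 gets 9, best alternative 7. No profitable deviation — NE.
(Day, Night, Mixed): Species 1 can switch to Dusk (6 → 7). Not NE.
(Day, Mixed, Dusk): Species 2 can switch to Night (-3 → 2). Not NE.
(Day, Mixed, Night): Species 1 can switch to Dusk (-7 → 7). Not NE.
(Day, Mixed, Mixed): Species 1 gets 6, best alternative 2; Species 2 gets -3, best alternative -4; Species 3 gets 6, best alternative 1. No profitable deviation — NE.
(Dusk, Night, Dusk): Species 2 can switch to Mixed (-9 → 7). Not NE.
(Dusk, Night, Night): Species 1 can switch to Day (-7 → -2). Not NE.
(Dusk, Night, Mixed): Species 2 can switch to Mixed (-2 → 0). Not NE.
(Dusk, Mixed, Dusk): Species 1 can switch to Day (-9 → 5). Not NE.
(Dusk, Mixed, Night): Species 3 can switch to Dusk (-2 → 8). Not NE.
(Dusk, Mixed, Mixed): Species 1 can switch to Day (2 → 6). Not NE.

Pure-strategy Nash equilibria: (Day, Night, Night); (Day, Mixed, Mixed)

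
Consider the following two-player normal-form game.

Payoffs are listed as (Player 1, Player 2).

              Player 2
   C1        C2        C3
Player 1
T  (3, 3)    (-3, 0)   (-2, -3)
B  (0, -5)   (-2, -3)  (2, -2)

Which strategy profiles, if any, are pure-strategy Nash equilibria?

The pure Nash equilibria are (T, C1); (B, C3).

Mark each player's best response to every combination of opponents' strategies; a profile where every player is best-responding is a pure Nash equilibrium.
Player 1 against C1: payoffs 3, 0 → best response T.
Player 1 against C2: payoffs -3, -2 → best response B.
Player 1 against C3: payoffs -2, 2 → best response B.
Player 2 against T: payoffs 3, 0, -3 → best response C1.
Player 2 against B: payoffs -5, -3, -2 → best response C3.
Mutual best responses: (T, C1); (B, C3).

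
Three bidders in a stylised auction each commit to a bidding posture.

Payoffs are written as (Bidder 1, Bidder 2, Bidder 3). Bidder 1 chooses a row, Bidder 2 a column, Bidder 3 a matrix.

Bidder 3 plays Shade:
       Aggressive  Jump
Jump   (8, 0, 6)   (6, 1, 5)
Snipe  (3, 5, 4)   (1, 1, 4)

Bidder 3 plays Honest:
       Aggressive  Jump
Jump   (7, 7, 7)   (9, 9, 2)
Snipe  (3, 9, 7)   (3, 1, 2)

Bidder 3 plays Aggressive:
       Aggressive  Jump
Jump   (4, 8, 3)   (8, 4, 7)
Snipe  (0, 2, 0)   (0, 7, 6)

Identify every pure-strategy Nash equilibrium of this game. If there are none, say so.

There is no pure-strategy Nash equilibrium.

(Jump, Aggressive, Shade): Bidder 2 can switch to Jump (0 → 1). Not NE.
(Jump, Aggressive, Honest): Bidder 2 can switch to Jump (7 → 9). Not NE.
(Jump, Aggressive, Aggressive): Bidder 3 can switch to Shade (3 → 6). Not NE.
(Jump, Jump, Shade): Bidder 3 can switch to Aggressive (5 → 7). Not NE.
(Jump, Jump, Honest): Bidder 3 can switch to Shade (2 → 5). Not NE.
(Jump, Jump, Aggressive): Bidder 2 can switch to Aggressive (4 → 8). Not NE.
(Snipe, Aggressive, Shade): Bidder 1 can switch to Jump (3 → 8). Not NE.
(Snipe, Aggressive, Honest): Bidder 1 can switch to Jump (3 → 7). Not NE.
(Snipe, Aggressive, Aggressive): Bidder 1 can switch to Jump (0 → 4). Not NE.
(Snipe, Jump, Shade): Bidder 1 can switch to Jump (1 → 6). Not NE.
(Snipe, Jump, Honest): Bidder 1 can switch to Jump (3 → 9). Not NE.
(Snipe, Jump, Aggressive): Bidder 1 can switch to Jump (0 → 8). Not NE.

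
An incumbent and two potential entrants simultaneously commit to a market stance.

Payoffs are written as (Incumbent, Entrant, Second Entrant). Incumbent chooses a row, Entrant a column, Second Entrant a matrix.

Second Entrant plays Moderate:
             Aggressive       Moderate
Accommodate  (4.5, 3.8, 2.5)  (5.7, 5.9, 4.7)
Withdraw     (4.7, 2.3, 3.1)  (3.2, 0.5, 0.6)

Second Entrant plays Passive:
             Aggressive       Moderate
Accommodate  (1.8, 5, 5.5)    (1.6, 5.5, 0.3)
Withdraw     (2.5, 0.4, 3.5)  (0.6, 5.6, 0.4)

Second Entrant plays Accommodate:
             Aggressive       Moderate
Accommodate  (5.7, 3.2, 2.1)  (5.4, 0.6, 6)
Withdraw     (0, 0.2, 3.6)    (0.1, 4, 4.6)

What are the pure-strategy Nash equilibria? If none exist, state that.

There is no pure-strategy Nash equilibrium.

Check each profile: it is a Nash equilibrium iff no player can strictly gain by switching unilaterally.
(Accommodate, Aggressive, Moderate): Incumbent can switch to Withdraw (4.5 → 4.7). Not NE.
(Accommodate, Aggressive, Passive): Incumbent can switch to Withdraw (1.8 → 2.5). Not NE.
(Accommodate, Aggressive, Accommodate): Second Entrant can switch to Moderate (2.1 → 2.5). Not NE.
(Accommodate, Moderate, Moderate): Second Entrant can switch to Accommodate (4.7 → 6). Not NE.
(Accommodate, Moderate, Passive): Second Entrant can switch to Moderate (0.3 → 4.7). Not NE.
(Accommodate, Moderate, Accommodate): Entrant can switch to Aggressive (0.6 → 3.2). Not NE.
(Withdraw, Aggressive, Moderate): Second Entrant can switch to Passive (3.1 → 3.5). Not NE.
(Withdraw, Aggressive, Passive): Entrant can switch to Moderate (0.4 → 5.6). Not NE.
(Withdraw, Aggressive, Accommodate): Incumbent can switch to Accommodate (0 → 5.7). Not NE.
(Withdraw, Moderate, Moderate): Incumbent can switch to Accommodate (3.2 → 5.7). Not NE.
(Withdraw, Moderate, Passive): Incumbent can switch to Accommodate (0.6 → 1.6). Not NE.
(Withdraw, Moderate, Accommodate): Incumbent can switch to Accommodate (0.1 → 5.4). Not NE.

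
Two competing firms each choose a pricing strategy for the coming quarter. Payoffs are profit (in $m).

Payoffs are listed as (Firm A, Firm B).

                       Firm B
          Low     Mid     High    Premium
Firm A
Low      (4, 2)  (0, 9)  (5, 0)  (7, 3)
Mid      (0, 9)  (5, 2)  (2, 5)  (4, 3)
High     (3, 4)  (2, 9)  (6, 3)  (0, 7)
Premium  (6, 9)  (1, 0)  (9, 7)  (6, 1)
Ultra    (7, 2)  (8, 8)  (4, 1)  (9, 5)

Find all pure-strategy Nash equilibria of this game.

Firm A against Low: payoffs 4, 0, 3, 6, 7 → best response Ultra.
Firm A against Mid: payoffs 0, 5, 2, 1, 8 → best response Ultra.
Firm A against High: payoffs 5, 2, 6, 9, 4 → best response Premium.
Firm A against Premium: payoffs 7, 4, 0, 6, 9 → best response Ultra.
Firm B against Low: payoffs 2, 9, 0, 3 → best response Mid.
Firm B against Mid: payoffs 9, 2, 5, 3 → best response Low.
Firm B against High: payoffs 4, 9, 3, 7 → best response Mid.
Firm B against Premium: payoffs 9, 0, 7, 1 → best response Low.
Firm B against Ultra: payoffs 2, 8, 1, 5 → best response Mid.
Mutual best responses: (Ultra, Mid).

Pure NE: (Ultra, Mid)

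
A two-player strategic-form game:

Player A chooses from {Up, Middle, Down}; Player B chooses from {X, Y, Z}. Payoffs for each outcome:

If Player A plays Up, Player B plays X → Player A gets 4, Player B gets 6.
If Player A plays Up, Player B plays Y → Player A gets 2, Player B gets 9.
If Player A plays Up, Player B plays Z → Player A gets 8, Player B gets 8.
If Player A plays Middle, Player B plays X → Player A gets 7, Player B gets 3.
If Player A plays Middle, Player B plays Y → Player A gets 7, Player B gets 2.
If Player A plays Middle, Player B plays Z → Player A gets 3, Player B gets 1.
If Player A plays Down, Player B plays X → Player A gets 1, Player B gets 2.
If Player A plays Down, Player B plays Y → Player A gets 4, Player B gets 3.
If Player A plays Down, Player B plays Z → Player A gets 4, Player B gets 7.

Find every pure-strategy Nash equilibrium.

(Up, X): Player A can switch to Middle (4 → 7). Not NE.
(Up, Y): Player A can switch to Middle (2 → 7). Not NE.
(Up, Z): Player B can switch to Y (8 → 9). Not NE.
(Middle, X): Player A gets 7, best alternative 4; Player B gets 3, best alternative 2. No profitable deviation — NE.
(Middle, Y): Player B can switch to X (2 → 3). Not NE.
(Middle, Z): Player A can switch to Up (3 → 8). Not NE.
(Down, X): Player A can switch to Up (1 → 4). Not NE.
(The remaining 2 profiles each have a profitable deviation by the same check.)

The unique pure-strategy Nash equilibrium is (Middle, X).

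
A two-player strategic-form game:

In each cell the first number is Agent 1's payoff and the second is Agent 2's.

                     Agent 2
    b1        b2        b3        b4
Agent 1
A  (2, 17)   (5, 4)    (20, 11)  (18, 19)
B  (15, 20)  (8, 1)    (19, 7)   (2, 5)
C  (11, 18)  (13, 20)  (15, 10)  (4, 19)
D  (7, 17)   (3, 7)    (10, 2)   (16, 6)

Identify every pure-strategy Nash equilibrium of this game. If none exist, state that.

Agent 1 against b1: payoffs 2, 15, 11, 7 → best response B.
Agent 1 against b2: payoffs 5, 8, 13, 3 → best response C.
Agent 1 against b3: payoffs 20, 19, 15, 10 → best response A.
Agent 1 against b4: payoffs 18, 2, 4, 16 → best response A.
Agent 2 against A: payoffs 17, 4, 11, 19 → best response b4.
Agent 2 against B: payoffs 20, 1, 7, 5 → best response b1.
Agent 2 against C: payoffs 18, 20, 10, 19 → best response b2.
Agent 2 against D: payoffs 17, 7, 2, 6 → best response b1.
Mutual best responses: (A, b4); (B, b1); (C, b2).

(A, b4); (B, b1); (C, b2)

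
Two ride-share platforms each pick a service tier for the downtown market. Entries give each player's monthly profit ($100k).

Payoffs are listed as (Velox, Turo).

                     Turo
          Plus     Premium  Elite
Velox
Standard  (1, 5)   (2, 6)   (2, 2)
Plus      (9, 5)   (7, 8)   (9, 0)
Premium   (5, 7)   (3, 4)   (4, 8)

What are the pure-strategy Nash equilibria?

(Standard, Plus): Velox can switch to Plus (1 → 9). Not NE.
(Standard, Premium): Velox can switch to Plus (2 → 7). Not NE.
(Standard, Elite): Velox can switch to Plus (2 → 9). Not NE.
(Plus, Plus): Turo can switch to Premium (5 → 8). Not NE.
(Plus, Premium): Velox gets 7, best alternative 3; Turo gets 8, best alternative 5. No profitable deviation — NE.
(Plus, Elite): Turo can switch to Plus (0 → 5). Not NE.
(Premium, Plus): Velox can switch to Plus (5 → 9). Not NE.
(The remaining 2 profiles each have a profitable deviation by the same check.)

The unique pure-strategy Nash equilibrium is (Plus, Premium).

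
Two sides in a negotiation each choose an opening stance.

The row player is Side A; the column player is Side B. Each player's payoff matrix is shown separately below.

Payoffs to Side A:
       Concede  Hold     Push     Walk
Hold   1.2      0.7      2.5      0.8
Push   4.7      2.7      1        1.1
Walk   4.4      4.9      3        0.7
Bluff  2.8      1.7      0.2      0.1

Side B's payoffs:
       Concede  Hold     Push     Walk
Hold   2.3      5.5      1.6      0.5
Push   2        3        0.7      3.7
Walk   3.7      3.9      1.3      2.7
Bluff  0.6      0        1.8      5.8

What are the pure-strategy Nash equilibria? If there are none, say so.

(Push, Walk) and (Walk, Hold)

Mark each player's best response to every combination of opponents' strategies; a profile where every player is best-responding is a pure Nash equilibrium.
Side A against Concede: payoffs 1.2, 4.7, 4.4, 2.8 → best response Push.
Side A against Hold: payoffs 0.7, 2.7, 4.9, 1.7 → best response Walk.
Side A against Push: payoffs 2.5, 1, 3, 0.2 → best response Walk.
Side A against Walk: payoffs 0.8, 1.1, 0.7, 0.1 → best response Push.
Side B against Hold: payoffs 2.3, 5.5, 1.6, 0.5 → best response Hold.
Side B against Push: payoffs 2, 3, 0.7, 3.7 → best response Walk.
Side B against Walk: payoffs 3.7, 3.9, 1.3, 2.7 → best response Hold.
Side B against Bluff: payoffs 0.6, 0, 1.8, 5.8 → best response Walk.
Mutual best responses: (Push, Walk); (Walk, Hold).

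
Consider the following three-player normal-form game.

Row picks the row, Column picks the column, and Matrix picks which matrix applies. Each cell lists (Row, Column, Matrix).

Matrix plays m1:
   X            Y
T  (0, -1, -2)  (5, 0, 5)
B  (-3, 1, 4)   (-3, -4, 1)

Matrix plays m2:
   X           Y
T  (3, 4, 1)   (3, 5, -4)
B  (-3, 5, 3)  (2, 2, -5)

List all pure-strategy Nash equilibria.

Pure NE: (T, Y, m1)

For each player, find the best response to each opponent profile; mutual best responses are the pure NE.
Row against (X, m1): payoffs 0, -3 → best response T.
Row against (X, m2): payoffs 3, -3 → best response T.
Row against (Y, m1): payoffs 5, -3 → best response T.
Row against (Y, m2): payoffs 3, 2 → best response T.
Column against (T, m1): payoffs -1, 0 → best response Y.
Column against (T, m2): payoffs 4, 5 → best response Y.
Column against (B, m1): payoffs 1, -4 → best response X.
Column against (B, m2): payoffs 5, 2 → best response X.
Matrix against (T, X): payoffs -2, 1 → best response m2.
Matrix against (T, Y): payoffs 5, -4 → best response m1.
Matrix against (B, X): payoffs 4, 3 → best response m1.
Matrix against (B, Y): payoffs 1, -5 → best response m1.
Mutual best responses: (T, Y, m1).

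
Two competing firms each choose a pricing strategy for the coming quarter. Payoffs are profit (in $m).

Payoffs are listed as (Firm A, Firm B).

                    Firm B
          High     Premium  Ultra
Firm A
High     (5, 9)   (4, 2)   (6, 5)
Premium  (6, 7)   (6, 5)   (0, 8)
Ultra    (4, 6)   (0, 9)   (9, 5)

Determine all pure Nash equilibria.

This game has no pure Nash equilibrium.

Check each profile: it is a Nash equilibrium iff no player can strictly gain by switching unilaterally.
(High, High): Firm A can switch to Premium (5 → 6). Not NE.
(High, Premium): Firm A can switch to Premium (4 → 6). Not NE.
(High, Ultra): Firm A can switch to Ultra (6 → 9). Not NE.
(Premium, High): Firm B can switch to Ultra (7 → 8). Not NE.
(Premium, Premium): Firm B can switch to High (5 → 7). Not NE.
(Premium, Ultra): Firm A can switch to High (0 → 6). Not NE.
(Ultra, High): Firm A can switch to High (4 → 5). Not NE.
(Ultra, Premium): Firm A can switch to High (0 → 4). Not NE.
(Ultra, Ultra): Firm B can switch to High (5 → 6). Not NE.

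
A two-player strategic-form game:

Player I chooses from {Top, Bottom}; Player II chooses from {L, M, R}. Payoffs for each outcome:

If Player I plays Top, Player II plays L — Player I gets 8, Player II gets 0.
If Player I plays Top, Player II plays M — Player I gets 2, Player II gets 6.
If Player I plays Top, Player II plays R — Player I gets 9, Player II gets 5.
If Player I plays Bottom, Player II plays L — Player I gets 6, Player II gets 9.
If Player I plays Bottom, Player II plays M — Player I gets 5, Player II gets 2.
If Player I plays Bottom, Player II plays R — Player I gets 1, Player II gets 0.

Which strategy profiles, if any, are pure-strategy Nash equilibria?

(Top, L): Player II can switch to M (0 → 6). Not NE.
(Top, M): Player I can switch to Bottom (2 → 5). Not NE.
(Top, R): Player II can switch to M (5 → 6). Not NE.
(Bottom, L): Player I can switch to Top (6 → 8). Not NE.
(Bottom, M): Player II can switch to L (2 → 9). Not NE.
(Bottom, R): Player I can switch to Top (1 → 9). Not NE.

This game has no pure Nash equilibrium.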